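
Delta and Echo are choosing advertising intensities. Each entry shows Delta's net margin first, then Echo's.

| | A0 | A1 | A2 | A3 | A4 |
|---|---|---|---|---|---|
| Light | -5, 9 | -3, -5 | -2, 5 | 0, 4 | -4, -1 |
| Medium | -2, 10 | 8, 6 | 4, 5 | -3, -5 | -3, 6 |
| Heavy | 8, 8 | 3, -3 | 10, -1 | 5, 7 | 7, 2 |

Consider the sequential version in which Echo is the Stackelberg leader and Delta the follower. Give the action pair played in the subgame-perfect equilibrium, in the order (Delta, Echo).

Backward induction with Echo moving first.
- A0 → Delta plays Heavy (best of -5, -2, 8); Echo gets 8.
- A1 → Delta plays Medium (best of -3, 8, 3); Echo gets 6.
- A2 → Delta plays Heavy (best of -2, 4, 10); Echo gets -1.
- A3 → Delta plays Heavy (best of 0, -3, 5); Echo gets 7.
- A4 → Delta plays Heavy (best of -4, -3, 7); Echo gets 2.
Among 8, 6, -1, 7, 2, the best is 8 at A0. Subgame-perfect outcome: (Heavy, A0) with payoffs (8, 8).

(Heavy, A0)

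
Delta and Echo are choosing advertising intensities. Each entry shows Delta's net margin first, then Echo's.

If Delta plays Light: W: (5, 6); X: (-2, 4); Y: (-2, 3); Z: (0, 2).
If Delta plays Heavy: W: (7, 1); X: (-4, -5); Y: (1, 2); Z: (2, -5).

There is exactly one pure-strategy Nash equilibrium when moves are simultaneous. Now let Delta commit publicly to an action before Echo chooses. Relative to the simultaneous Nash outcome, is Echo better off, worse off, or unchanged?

Work backward from Echo's decision.
- Light → Echo plays W (best of 6, 4, 3, 2); Delta gets 5.
- Heavy → Echo plays Y (best of 1, -5, 2, -5); Delta gets 1.
Delta's induced payoffs are 5, 1, so Delta commits to Light. Subgame-perfect outcome: (Light, W) with payoffs (5, 6).
Under simultaneous play:
Delta's best replies: W→Heavy; X→Light; Y→Heavy; Z→Heavy.
Echo's best replies: Light→W; Heavy→Y.
Only (Heavy, Y) has each player best-responding; Nash payoffs (1, 2).
Echo earns 6 sequentially versus 2 at the Nash outcome: better off.

better off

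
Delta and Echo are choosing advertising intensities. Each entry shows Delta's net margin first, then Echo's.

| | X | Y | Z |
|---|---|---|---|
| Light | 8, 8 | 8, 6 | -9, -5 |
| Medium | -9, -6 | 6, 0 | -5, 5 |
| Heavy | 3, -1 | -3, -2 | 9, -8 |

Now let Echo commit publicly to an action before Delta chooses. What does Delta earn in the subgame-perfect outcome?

Backward induction with Echo moving first.
- X → Delta plays Light (best of 8, -9, 3); Echo gets 8.
- Y → Delta plays Light (best of 8, 6, -3); Echo gets 6.
- Z → Delta plays Heavy (best of -9, -5, 9); Echo gets -8.
Echo's induced payoffs are 8, 6, -8, so Echo commits to X. Subgame-perfect outcome: (Light, X) with payoffs (8, 8).

8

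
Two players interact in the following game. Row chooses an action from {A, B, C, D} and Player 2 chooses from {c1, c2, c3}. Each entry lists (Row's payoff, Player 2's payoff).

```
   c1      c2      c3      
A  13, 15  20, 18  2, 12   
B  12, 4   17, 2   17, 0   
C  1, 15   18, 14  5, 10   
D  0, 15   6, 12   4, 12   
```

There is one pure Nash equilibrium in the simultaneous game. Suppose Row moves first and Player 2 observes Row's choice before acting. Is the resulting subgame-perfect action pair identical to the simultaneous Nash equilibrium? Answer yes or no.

yes

Player 2 best-responds to each possible Row move:
- A → Player 2 plays c2 (best of 15, 18, 12); Row gets 20.
- B → Player 2 plays c1 (best of 4, 2, 0); Row gets 12.
- C → Player 2 plays c1 (best of 15, 14, 10); Row gets 1.
- D → Player 2 plays c1 (best of 15, 12, 12); Row gets 0.
Among 20, 12, 1, 0, the best is 20 at A. Subgame-perfect outcome: (A, c2) with payoffs (20, 18).
Now find the simultaneous Nash equilibrium.
Row's best replies: c1→A; c2→A; c3→B.
Player 2's best replies: A→c2; B→c1; C→c1; D→c1.
Only (A, c2) has each player best-responding; Nash payoffs (20, 18).
Sequential outcome (A, c2) coincides with the Nash profile (A, c2).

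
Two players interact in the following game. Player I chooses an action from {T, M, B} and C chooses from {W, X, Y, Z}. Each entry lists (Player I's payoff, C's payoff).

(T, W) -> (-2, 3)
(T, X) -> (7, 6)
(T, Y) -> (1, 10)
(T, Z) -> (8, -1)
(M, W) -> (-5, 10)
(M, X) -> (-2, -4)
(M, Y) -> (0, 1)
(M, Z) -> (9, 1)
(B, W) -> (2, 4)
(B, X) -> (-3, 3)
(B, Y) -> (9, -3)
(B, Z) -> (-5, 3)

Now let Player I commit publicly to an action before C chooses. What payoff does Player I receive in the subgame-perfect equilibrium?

2

Work backward from C's decision.
- T: C compares 3, 6, 10, -1 and picks Y; Player I would get 1.
- M: C compares 10, -4, 1, 1 and picks W; Player I would get -5.
- B: C compares 4, 3, -3, 3 and picks W; Player I would get 2.
Player I's induced payoffs are 1, -5, 2, so Player I commits to B. Subgame-perfect outcome: (B, W) with payoffs (2, 4).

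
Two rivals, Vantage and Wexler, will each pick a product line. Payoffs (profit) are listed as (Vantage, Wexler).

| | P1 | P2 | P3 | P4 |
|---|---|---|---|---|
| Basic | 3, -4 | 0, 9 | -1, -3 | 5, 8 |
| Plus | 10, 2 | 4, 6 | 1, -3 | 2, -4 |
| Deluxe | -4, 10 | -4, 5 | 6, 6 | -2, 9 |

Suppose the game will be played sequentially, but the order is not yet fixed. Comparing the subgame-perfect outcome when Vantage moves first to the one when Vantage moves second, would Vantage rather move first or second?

second

If Vantage leads: Wexler's best replies are Basic→P2, Plus→P2, Deluxe→P1; Vantage's induced payoffs 0, 4, -4; outcome (Plus, P2), payoffs (4, 6).
If Wexler leads: Vantage's best replies are P1→Plus, P2→Plus, P3→Deluxe, P4→Basic; Wexler's induced payoffs 2, 6, 6, 8; outcome (Basic, P4), payoffs (5, 8).
Vantage gets 4 moving first and 5 moving second, so Vantage prefers to move second.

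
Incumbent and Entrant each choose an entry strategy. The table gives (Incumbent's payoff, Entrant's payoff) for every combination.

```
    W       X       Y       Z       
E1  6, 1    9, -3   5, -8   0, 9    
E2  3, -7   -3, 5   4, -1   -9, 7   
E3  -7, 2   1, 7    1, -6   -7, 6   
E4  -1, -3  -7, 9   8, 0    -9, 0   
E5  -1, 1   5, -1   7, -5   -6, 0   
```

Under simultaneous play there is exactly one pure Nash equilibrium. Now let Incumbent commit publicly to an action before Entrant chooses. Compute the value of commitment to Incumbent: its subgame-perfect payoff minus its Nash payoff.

Entrant best-responds to each possible Incumbent move:
- E1: Entrant compares 1, -3, -8, 9 and picks Z; Incumbent would get 0.
- E2: Entrant compares -7, 5, -1, 7 and picks Z; Incumbent would get -9.
- E3: Entrant compares 2, 7, -6, 6 and picks X; Incumbent would get 1.
- E4: Entrant compares -3, 9, 0, 0 and picks X; Incumbent would get -7.
- E5: Entrant compares 1, -1, -5, 0 and picks W; Incumbent would get -1.
Incumbent's induced payoffs are 0, -9, 1, -7, -1, so Incumbent commits to E3. Subgame-perfect outcome: (E3, X) with payoffs (1, 7).
Now find the simultaneous Nash equilibrium.
Incumbent's best replies: W→E1; X→E1; Y→E4; Z→E1.
Entrant's best replies: E1→Z; E2→Z; E3→X; E4→X; E5→W.
Only (E1, Z) has each player best-responding; Nash payoffs (0, 9).
Incumbent's commitment gain: 1 − 0 = 1.

1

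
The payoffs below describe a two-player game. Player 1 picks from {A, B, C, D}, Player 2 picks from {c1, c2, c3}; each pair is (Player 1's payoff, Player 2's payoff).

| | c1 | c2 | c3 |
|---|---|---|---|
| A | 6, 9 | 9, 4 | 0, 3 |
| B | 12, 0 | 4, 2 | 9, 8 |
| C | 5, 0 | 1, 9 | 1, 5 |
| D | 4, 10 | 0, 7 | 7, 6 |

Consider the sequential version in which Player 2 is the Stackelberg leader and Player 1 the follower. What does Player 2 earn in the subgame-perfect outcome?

Work backward from Player 1's decision.
- c1: Player 1 compares 6, 12, 5, 4 and picks B; Player 2 would get 0.
- c2: Player 1 compares 9, 4, 1, 0 and picks A; Player 2 would get 4.
- c3: Player 1 compares 0, 9, 1, 7 and picks B; Player 2 would get 8.
Among 0, 4, 8, the best is 8 at c3. Subgame-perfect outcome: (B, c3) with payoffs (9, 8).

8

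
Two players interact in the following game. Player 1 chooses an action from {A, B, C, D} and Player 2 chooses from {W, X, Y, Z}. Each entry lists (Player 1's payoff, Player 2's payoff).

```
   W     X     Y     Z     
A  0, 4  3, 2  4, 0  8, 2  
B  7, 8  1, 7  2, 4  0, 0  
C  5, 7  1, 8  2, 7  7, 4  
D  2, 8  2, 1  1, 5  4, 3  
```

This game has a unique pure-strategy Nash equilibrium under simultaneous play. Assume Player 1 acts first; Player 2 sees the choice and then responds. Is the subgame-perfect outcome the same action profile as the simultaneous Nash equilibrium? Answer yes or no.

yes

Player 2 best-responds to each possible Player 1 move:
- A → Player 2 plays W (best of 4, 2, 0, 2); Player 1 gets 0.
- B → Player 2 plays W (best of 8, 7, 4, 0); Player 1 gets 7.
- C → Player 2 plays X (best of 7, 8, 7, 4); Player 1 gets 1.
- D → Player 2 plays W (best of 8, 1, 5, 3); Player 1 gets 2.
Among 0, 7, 1, 2, the best is 7 at B. Subgame-perfect outcome: (B, W) with payoffs (7, 8).
For the simultaneous game, intersect best replies.
Player 1's best replies: W→B; X→A; Y→A; Z→A.
Player 2's best replies: A→W; B→W; C→X; D→W.
The unique mutual best reply is (B, W), giving (7, 8).
Sequential outcome (B, W) coincides with the Nash profile (B, W).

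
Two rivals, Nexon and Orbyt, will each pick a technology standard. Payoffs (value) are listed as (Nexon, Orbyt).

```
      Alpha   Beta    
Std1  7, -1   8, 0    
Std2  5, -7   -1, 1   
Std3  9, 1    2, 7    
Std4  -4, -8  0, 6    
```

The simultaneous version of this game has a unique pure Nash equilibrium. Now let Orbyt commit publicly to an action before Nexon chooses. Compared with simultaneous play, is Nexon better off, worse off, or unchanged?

better off

Backward induction with Orbyt moving first.
- Alpha: BR = Std3, leader payoff 1.
- Beta: BR = Std1, leader payoff 0.
Maximizing over 1, 0, Orbyt chooses Alpha. Subgame-perfect outcome: (Std3, Alpha) with payoffs (9, 1).
For the simultaneous game, intersect best replies.
Nexon's best replies: Alpha→Std3; Beta→Std1.
Orbyt's best replies: Std1→Beta; Std2→Beta; Std3→Beta; Std4→Beta.
The unique mutual best reply is (Std1, Beta), giving (8, 0).
Nexon earns 9 sequentially versus 8 at the Nash outcome: better off.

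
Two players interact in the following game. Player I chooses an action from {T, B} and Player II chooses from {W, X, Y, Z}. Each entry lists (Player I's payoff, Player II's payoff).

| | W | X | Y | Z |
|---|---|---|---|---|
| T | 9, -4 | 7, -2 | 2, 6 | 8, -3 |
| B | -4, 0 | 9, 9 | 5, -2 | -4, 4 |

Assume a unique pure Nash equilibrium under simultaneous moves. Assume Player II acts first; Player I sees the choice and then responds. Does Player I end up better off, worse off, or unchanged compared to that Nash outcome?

unchanged

Backward induction with Player II moving first.
- W: Player I compares 9, -4 and picks T; Player II would get -4.
- X: Player I compares 7, 9 and picks B; Player II would get 9.
- Y: Player I compares 2, 5 and picks B; Player II would get -2.
- Z: Player I compares 8, -4 and picks T; Player II would get -3.
Player II's induced payoffs are -4, 9, -2, -3, so Player II commits to X. Subgame-perfect outcome: (B, X) with payoffs (9, 9).
Under simultaneous play:
Player I's best replies: W→T; X→B; Y→B; Z→T.
Player II's best replies: T→Y; B→X.
Only (B, X) has each player best-responding; Nash payoffs (9, 9).
Player I earns 9 sequentially versus 9 at the Nash outcome: unchanged.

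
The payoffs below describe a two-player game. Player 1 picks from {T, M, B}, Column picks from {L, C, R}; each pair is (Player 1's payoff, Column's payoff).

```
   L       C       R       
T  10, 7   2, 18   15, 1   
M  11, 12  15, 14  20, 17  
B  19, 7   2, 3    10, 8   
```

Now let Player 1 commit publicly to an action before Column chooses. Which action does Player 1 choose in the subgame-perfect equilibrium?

M

Column best-responds to each possible Player 1 move:
- T → Column plays C (best of 7, 18, 1); Player 1 gets 2.
- M → Column plays R (best of 12, 14, 17); Player 1 gets 20.
- B → Column plays R (best of 7, 3, 8); Player 1 gets 10.
Among 2, 20, 10, the best is 20 at M. Subgame-perfect outcome: (M, R) with payoffs (20, 17).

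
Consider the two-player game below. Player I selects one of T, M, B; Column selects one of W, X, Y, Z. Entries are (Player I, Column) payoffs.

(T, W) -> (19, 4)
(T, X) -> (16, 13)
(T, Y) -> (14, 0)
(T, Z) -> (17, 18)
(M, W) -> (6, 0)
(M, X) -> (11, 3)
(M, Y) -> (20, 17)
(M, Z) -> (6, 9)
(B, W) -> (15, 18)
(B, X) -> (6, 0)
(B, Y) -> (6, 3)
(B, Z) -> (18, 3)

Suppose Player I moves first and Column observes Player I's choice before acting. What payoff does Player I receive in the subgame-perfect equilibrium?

Column best-responds to each possible Player I move:
- T: BR = Z, leader payoff 17.
- M: BR = Y, leader payoff 20.
- B: BR = W, leader payoff 15.
Among 17, 20, 15, the best is 20 at M. Subgame-perfect outcome: (M, Y) with payoffs (20, 17).

20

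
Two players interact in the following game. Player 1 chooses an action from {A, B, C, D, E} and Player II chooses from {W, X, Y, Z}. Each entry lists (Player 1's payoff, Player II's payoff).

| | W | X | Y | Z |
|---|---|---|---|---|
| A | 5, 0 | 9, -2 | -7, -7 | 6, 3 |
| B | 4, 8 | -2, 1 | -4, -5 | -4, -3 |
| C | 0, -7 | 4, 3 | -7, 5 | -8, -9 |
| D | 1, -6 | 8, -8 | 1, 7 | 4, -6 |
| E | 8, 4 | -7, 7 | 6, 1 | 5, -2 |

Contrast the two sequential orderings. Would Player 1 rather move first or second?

second

If Player 1 leads: Player II's best replies are A→Z, B→W, C→Y, D→Y, E→X; Player 1's induced payoffs 6, 4, -7, 1, -7; outcome (A, Z), payoffs (6, 3).
If Player II leads: Player 1's best replies are W→E, X→A, Y→E, Z→A; Player II's induced payoffs 4, -2, 1, 3; outcome (E, W), payoffs (8, 4).
Player 1 gets 6 moving first and 8 moving second, so Player 1 prefers to move second.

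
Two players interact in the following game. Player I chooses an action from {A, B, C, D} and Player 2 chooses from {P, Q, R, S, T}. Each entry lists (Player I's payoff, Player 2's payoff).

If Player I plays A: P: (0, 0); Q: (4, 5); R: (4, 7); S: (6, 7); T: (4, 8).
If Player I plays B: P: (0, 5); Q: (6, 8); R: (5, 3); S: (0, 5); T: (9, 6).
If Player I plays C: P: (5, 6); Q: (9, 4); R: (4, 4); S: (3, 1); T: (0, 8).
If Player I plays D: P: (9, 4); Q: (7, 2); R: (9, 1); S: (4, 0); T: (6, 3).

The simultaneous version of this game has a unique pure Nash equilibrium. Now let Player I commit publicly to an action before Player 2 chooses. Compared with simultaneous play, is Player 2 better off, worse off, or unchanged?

unchanged

Backward induction with Player I moving first.
- A: Player 2 compares 0, 5, 7, 7, 8 and picks T; Player I would get 4.
- B: Player 2 compares 5, 8, 3, 5, 6 and picks Q; Player I would get 6.
- C: Player 2 compares 6, 4, 4, 1, 8 and picks T; Player I would get 0.
- D: Player 2 compares 4, 2, 1, 0, 3 and picks P; Player I would get 9.
Maximizing over 4, 6, 0, 9, Player I chooses D. Subgame-perfect outcome: (D, P) with payoffs (9, 4).
Now find the simultaneous Nash equilibrium.
Player I's best replies: P→D; Q→C; R→D; S→A; T→B.
Player 2's best replies: A→T; B→Q; C→T; D→P.
The unique mutual best reply is (D, P), giving (9, 4).
Player 2 earns 4 sequentially versus 4 at the Nash outcome: unchanged.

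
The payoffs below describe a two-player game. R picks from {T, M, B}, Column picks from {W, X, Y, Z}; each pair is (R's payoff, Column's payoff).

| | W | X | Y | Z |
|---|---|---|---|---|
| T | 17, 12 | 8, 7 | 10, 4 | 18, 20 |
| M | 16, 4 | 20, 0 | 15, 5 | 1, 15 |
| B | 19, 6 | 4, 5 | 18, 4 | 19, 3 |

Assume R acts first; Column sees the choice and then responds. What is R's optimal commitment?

B

Backward induction with R moving first.
- T: Column compares 12, 7, 4, 20 and picks Z; R would get 18.
- M: Column compares 4, 0, 5, 15 and picks Z; R would get 1.
- B: Column compares 6, 5, 4, 3 and picks W; R would get 19.
R's induced payoffs are 18, 1, 19, so R commits to B. Subgame-perfect outcome: (B, W) with payoffs (19, 6).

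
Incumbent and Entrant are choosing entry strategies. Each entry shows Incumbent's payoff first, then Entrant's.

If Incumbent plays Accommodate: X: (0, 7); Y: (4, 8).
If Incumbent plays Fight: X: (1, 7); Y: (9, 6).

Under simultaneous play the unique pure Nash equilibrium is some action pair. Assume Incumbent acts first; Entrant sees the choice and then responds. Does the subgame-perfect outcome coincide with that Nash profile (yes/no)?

no

Entrant best-responds to each possible Incumbent move:
- Accommodate: Entrant compares 7, 8 and picks Y; Incumbent would get 4.
- Fight: Entrant compares 7, 6 and picks X; Incumbent would get 1.
Among 4, 1, the best is 4 at Accommodate. Subgame-perfect outcome: (Accommodate, Y) with payoffs (4, 8).
Now find the simultaneous Nash equilibrium.
Incumbent's best replies: X→Fight; Y→Fight.
Entrant's best replies: Accommodate→Y; Fight→X.
Only (Fight, X) has each player best-responding; Nash payoffs (1, 7).
Sequential outcome (Accommodate, Y) differs from the Nash profile (Fight, X).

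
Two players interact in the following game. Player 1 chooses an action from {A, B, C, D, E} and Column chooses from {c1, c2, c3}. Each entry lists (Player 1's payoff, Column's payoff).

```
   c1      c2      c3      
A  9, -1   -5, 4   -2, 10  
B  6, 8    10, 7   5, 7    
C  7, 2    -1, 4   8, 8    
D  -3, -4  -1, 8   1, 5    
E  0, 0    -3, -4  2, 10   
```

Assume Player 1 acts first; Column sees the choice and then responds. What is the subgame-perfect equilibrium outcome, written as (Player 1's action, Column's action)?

(C, c3)

Solve by backward induction (Player 1 leads).
- A: Column compares -1, 4, 10 and picks c3; Player 1 would get -2.
- B: Column compares 8, 7, 7 and picks c1; Player 1 would get 6.
- C: Column compares 2, 4, 8 and picks c3; Player 1 would get 8.
- D: Column compares -4, 8, 5 and picks c2; Player 1 would get -1.
- E: Column compares 0, -4, 10 and picks c3; Player 1 would get 2.
Among -2, 6, 8, -1, 2, the best is 8 at C. Subgame-perfect outcome: (C, c3) with payoffs (8, 8).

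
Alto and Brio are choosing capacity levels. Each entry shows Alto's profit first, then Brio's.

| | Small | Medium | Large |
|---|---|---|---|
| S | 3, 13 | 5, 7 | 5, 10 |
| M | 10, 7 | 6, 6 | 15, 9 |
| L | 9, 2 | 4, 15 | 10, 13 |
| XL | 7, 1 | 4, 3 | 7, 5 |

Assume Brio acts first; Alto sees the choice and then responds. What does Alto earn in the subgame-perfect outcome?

15

Backward induction with Brio moving first.
- Small: Alto compares 3, 10, 9, 7 and picks M; Brio would get 7.
- Medium: Alto compares 5, 6, 4, 4 and picks M; Brio would get 6.
- Large: Alto compares 5, 15, 10, 7 and picks M; Brio would get 9.
Maximizing over 7, 6, 9, Brio chooses Large. Subgame-perfect outcome: (M, Large) with payoffs (15, 9).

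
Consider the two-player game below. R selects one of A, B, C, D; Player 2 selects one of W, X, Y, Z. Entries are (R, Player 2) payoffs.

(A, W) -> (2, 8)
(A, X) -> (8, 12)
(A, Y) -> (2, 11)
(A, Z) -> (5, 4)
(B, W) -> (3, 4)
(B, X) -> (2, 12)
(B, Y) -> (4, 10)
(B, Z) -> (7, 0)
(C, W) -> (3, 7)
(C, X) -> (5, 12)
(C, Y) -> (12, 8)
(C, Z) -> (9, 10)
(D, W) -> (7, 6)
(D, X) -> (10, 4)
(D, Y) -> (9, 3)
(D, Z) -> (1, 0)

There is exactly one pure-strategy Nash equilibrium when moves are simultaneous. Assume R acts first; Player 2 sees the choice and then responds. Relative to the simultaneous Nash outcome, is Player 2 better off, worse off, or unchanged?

Work backward from Player 2's decision.
- A: Player 2 compares 8, 12, 11, 4 and picks X; R would get 8.
- B: Player 2 compares 4, 12, 10, 0 and picks X; R would get 2.
- C: Player 2 compares 7, 12, 8, 10 and picks X; R would get 5.
- D: Player 2 compares 6, 4, 3, 0 and picks W; R would get 7.
Maximizing over 8, 2, 5, 7, R chooses A. Subgame-perfect outcome: (A, X) with payoffs (8, 12).
Under simultaneous play:
R's best replies: W→D; X→D; Y→C; Z→C.
Player 2's best replies: A→X; B→X; C→X; D→W.
The unique mutual best reply is (D, W), giving (7, 6).
Player 2 earns 12 sequentially versus 6 at the Nash outcome: better off.

better off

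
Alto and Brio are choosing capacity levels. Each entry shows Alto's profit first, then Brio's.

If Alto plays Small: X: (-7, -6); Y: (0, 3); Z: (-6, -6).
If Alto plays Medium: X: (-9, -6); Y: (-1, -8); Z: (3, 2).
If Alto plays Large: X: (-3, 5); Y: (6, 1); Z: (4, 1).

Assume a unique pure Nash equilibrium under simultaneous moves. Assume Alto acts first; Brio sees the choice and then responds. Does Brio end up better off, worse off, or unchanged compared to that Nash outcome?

worse off

Solve by backward induction (Alto leads).
- Small: BR = Y, leader payoff 0.
- Medium: BR = Z, leader payoff 3.
- Large: BR = X, leader payoff -3.
Maximizing over 0, 3, -3, Alto chooses Medium. Subgame-perfect outcome: (Medium, Z) with payoffs (3, 2).
Under simultaneous play:
Alto's best replies: X→Large; Y→Large; Z→Large.
Brio's best replies: Small→Y; Medium→Z; Large→X.
Only (Large, X) has each player best-responding; Nash payoffs (-3, 5).
Brio earns 2 sequentially versus 5 at the Nash outcome: worse off.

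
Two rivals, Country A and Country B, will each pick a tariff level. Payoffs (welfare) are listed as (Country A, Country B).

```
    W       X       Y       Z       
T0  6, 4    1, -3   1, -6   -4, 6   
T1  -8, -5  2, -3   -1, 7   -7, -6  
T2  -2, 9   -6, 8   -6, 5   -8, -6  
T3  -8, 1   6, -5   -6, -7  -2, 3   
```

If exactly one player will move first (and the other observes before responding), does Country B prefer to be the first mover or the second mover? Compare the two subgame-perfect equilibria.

If Country A leads: Country B's best replies are T0→Z, T1→Y, T2→W, T3→Z; Country A's induced payoffs -4, -1, -2, -2; outcome (T1, Y), payoffs (-1, 7).
If Country B leads: Country A's best replies are W→T0, X→T3, Y→T0, Z→T3; Country B's induced payoffs 4, -5, -6, 3; outcome (T0, W), payoffs (6, 4).
Country B gets 4 moving first and 7 moving second, so Country B prefers to move second.

second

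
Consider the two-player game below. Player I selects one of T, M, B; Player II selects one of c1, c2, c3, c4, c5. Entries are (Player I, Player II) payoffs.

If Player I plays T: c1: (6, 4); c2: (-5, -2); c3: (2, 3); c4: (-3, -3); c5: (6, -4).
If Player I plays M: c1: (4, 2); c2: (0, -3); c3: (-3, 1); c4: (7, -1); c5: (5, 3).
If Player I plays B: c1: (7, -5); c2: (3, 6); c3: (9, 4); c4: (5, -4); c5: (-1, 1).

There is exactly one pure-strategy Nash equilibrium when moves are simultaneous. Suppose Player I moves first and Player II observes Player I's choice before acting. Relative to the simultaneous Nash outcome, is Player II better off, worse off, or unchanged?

worse off

Backward induction with Player I moving first.
- T: BR = c1, leader payoff 6.
- M: BR = c5, leader payoff 5.
- B: BR = c2, leader payoff 3.
Maximizing over 6, 5, 3, Player I chooses T. Subgame-perfect outcome: (T, c1) with payoffs (6, 4).
For the simultaneous game, intersect best replies.
Player I's best replies: c1→B; c2→B; c3→B; c4→M; c5→T.
Player II's best replies: T→c1; M→c5; B→c2.
Only (B, c2) has each player best-responding; Nash payoffs (3, 6).
Player II earns 4 sequentially versus 6 at the Nash outcome: worse off.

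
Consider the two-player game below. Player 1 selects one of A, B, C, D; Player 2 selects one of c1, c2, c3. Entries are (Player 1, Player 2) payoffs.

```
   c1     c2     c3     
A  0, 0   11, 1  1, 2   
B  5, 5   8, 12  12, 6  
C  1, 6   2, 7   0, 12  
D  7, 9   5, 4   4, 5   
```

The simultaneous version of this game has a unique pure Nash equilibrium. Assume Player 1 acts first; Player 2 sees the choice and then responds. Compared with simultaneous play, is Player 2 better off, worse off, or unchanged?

better off

Work backward from Player 2's decision.
- A → Player 2 plays c3 (best of 0, 1, 2); Player 1 gets 1.
- B → Player 2 plays c2 (best of 5, 12, 6); Player 1 gets 8.
- C → Player 2 plays c3 (best of 6, 7, 12); Player 1 gets 0.
- D → Player 2 plays c1 (best of 9, 4, 5); Player 1 gets 7.
Player 1's induced payoffs are 1, 8, 0, 7, so Player 1 commits to B. Subgame-perfect outcome: (B, c2) with payoffs (8, 12).
Now find the simultaneous Nash equilibrium.
Player 1's best replies: c1→D; c2→A; c3→B.
Player 2's best replies: A→c3; B→c2; C→c3; D→c1.
Only (D, c1) has each player best-responding; Nash payoffs (7, 9).
Player 2 earns 12 sequentially versus 9 at the Nash outcome: better off.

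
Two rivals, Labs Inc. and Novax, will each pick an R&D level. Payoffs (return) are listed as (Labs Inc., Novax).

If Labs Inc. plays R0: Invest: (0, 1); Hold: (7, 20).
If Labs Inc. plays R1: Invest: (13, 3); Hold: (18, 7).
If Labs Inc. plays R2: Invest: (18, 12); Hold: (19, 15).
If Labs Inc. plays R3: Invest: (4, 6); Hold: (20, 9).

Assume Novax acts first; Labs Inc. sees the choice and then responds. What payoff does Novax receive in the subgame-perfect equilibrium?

Labs Inc. best-responds to each possible Novax move:
- Invest → Labs Inc. plays R2 (best of 0, 13, 18, 4); Novax gets 12.
- Hold → Labs Inc. plays R3 (best of 7, 18, 19, 20); Novax gets 9.
Among 12, 9, the best is 12 at Invest. Subgame-perfect outcome: (R2, Invest) with payoffs (18, 12).

12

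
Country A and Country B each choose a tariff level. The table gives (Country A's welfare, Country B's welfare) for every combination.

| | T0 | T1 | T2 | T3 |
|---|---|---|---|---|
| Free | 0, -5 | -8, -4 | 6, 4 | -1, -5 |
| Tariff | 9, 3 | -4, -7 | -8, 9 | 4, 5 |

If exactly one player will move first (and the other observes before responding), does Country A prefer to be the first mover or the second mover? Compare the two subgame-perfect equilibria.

If Country A leads: Country B's best replies are Free→T2, Tariff→T2; Country A's induced payoffs 6, -8; outcome (Free, T2), payoffs (6, 4).
If Country B leads: Country A's best replies are T0→Tariff, T1→Tariff, T2→Free, T3→Tariff; Country B's induced payoffs 3, -7, 4, 5; outcome (Tariff, T3), payoffs (4, 5).
Country A gets 6 moving first and 4 moving second, so Country A prefers to move first.

first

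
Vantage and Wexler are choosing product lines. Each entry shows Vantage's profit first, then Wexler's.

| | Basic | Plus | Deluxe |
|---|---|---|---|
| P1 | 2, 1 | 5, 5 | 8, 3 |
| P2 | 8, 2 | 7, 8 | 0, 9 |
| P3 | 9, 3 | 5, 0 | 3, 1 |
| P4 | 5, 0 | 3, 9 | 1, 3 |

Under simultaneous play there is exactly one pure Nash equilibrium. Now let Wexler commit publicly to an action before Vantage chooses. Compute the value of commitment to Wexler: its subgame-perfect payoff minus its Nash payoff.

5

Solve by backward induction (Wexler leads).
- Basic: BR = P3, leader payoff 3.
- Plus: BR = P2, leader payoff 8.
- Deluxe: BR = P1, leader payoff 3.
Maximizing over 3, 8, 3, Wexler chooses Plus. Subgame-perfect outcome: (P2, Plus) with payoffs (7, 8).
Under simultaneous play:
Vantage's best replies: Basic→P3; Plus→P2; Deluxe→P1.
Wexler's best replies: P1→Plus; P2→Deluxe; P3→Basic; P4→Plus.
Only (P3, Basic) has each player best-responding; Nash payoffs (9, 3).
Wexler's commitment gain: 8 − 3 = 5.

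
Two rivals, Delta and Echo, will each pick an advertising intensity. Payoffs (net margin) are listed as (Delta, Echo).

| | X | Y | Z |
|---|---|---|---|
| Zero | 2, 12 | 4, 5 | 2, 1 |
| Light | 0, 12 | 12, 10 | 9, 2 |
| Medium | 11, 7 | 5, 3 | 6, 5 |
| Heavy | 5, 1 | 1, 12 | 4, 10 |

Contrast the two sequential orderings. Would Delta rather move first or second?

second

If Delta leads: Echo's best replies are Zero→X, Light→X, Medium→X, Heavy→Y; Delta's induced payoffs 2, 0, 11, 1; outcome (Medium, X), payoffs (11, 7).
If Echo leads: Delta's best replies are X→Medium, Y→Light, Z→Light; Echo's induced payoffs 7, 10, 2; outcome (Light, Y), payoffs (12, 10).
Delta gets 11 moving first and 12 moving second, so Delta prefers to move second.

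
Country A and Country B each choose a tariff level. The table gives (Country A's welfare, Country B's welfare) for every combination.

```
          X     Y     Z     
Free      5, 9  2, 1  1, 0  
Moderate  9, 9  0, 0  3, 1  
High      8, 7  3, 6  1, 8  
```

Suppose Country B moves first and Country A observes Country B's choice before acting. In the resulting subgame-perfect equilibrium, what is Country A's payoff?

Country A best-responds to each possible Country B move:
- X: Country A compares 5, 9, 8 and picks Moderate; Country B would get 9.
- Y: Country A compares 2, 0, 3 and picks High; Country B would get 6.
- Z: Country A compares 1, 3, 1 and picks Moderate; Country B would get 1.
Maximizing over 9, 6, 1, Country B chooses X. Subgame-perfect outcome: (Moderate, X) with payoffs (9, 9).

9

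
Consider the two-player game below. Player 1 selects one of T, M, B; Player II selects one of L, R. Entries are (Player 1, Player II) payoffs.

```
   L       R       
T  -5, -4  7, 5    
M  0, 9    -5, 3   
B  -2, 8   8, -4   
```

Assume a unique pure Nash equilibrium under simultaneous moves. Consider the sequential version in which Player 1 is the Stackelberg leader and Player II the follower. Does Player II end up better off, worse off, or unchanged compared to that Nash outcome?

worse off

Solve by backward induction (Player 1 leads).
- T → Player II plays R (best of -4, 5); Player 1 gets 7.
- M → Player II plays L (best of 9, 3); Player 1 gets 0.
- B → Player II plays L (best of 8, -4); Player 1 gets -2.
Among 7, 0, -2, the best is 7 at T. Subgame-perfect outcome: (T, R) with payoffs (7, 5).
Under simultaneous play:
Player 1's best replies: L→M; R→B.
Player II's best replies: T→R; M→L; B→L.
Only (M, L) has each player best-responding; Nash payoffs (0, 9).
Player II earns 5 sequentially versus 9 at the Nash outcome: worse off.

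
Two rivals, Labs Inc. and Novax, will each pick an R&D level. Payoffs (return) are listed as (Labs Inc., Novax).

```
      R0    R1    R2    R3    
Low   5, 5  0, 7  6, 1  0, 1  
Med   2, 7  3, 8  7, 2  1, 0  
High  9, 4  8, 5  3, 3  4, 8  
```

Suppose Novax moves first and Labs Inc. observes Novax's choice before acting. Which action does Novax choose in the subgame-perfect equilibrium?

R3

Solve by backward induction (Novax leads).
- R0: Labs Inc. compares 5, 2, 9 and picks High; Novax would get 4.
- R1: Labs Inc. compares 0, 3, 8 and picks High; Novax would get 5.
- R2: Labs Inc. compares 6, 7, 3 and picks Med; Novax would get 2.
- R3: Labs Inc. compares 0, 1, 4 and picks High; Novax would get 8.
Among 4, 5, 2, 8, the best is 8 at R3. Subgame-perfect outcome: (High, R3) with payoffs (4, 8).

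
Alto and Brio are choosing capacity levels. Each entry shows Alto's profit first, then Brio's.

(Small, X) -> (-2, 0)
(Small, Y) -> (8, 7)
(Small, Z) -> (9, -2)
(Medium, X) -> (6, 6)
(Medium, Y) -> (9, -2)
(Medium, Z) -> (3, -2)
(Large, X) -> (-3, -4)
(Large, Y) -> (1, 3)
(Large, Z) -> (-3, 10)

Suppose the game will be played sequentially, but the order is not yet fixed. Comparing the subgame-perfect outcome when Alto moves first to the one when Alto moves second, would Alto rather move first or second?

first

If Alto leads: Brio's best replies are Small→Y, Medium→X, Large→Z; Alto's induced payoffs 8, 6, -3; outcome (Small, Y), payoffs (8, 7).
If Brio leads: Alto's best replies are X→Medium, Y→Medium, Z→Small; Brio's induced payoffs 6, -2, -2; outcome (Medium, X), payoffs (6, 6).
Alto gets 8 moving first and 6 moving second, so Alto prefers to move first.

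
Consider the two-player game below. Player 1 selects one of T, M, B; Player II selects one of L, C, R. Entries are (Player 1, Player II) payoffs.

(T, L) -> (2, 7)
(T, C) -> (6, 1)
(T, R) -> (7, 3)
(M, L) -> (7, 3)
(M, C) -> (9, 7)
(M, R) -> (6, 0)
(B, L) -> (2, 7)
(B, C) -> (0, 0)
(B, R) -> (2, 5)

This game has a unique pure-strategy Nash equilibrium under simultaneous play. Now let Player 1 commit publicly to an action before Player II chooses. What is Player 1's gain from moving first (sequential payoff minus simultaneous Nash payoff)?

0

Work backward from Player II's decision.
- T → Player II plays L (best of 7, 1, 3); Player 1 gets 2.
- M → Player II plays C (best of 3, 7, 0); Player 1 gets 9.
- B → Player II plays L (best of 7, 0, 5); Player 1 gets 2.
Player 1's induced payoffs are 2, 9, 2, so Player 1 commits to M. Subgame-perfect outcome: (M, C) with payoffs (9, 7).
Now find the simultaneous Nash equilibrium.
Player 1's best replies: L→M; C→M; R→T.
Player II's best replies: T→L; M→C; B→L.
The unique mutual best reply is (M, C), giving (9, 7).
Player 1's commitment gain: 9 − 9 = 0.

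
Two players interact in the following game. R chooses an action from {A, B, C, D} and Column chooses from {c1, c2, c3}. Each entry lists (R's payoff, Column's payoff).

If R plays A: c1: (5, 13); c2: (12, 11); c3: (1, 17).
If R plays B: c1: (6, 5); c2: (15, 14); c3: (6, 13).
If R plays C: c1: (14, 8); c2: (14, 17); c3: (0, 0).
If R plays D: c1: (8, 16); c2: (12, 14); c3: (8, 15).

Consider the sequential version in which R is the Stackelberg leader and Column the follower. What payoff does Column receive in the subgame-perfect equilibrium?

14

Work backward from Column's decision.
- A: BR = c3, leader payoff 1.
- B: BR = c2, leader payoff 15.
- C: BR = c2, leader payoff 14.
- D: BR = c1, leader payoff 8.
Maximizing over 1, 15, 14, 8, R chooses B. Subgame-perfect outcome: (B, c2) with payoffs (15, 14).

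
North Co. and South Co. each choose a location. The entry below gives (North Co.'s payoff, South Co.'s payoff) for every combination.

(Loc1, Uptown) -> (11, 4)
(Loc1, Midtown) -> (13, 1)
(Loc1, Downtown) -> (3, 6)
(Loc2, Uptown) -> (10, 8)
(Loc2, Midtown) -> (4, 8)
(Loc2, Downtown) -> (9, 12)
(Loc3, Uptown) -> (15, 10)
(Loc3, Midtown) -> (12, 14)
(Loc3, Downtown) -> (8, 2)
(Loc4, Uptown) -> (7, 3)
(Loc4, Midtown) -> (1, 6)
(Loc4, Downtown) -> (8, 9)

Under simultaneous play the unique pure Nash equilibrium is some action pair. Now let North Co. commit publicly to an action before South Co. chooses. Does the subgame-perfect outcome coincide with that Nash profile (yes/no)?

no

Backward induction with North Co. moving first.
- Loc1: BR = Downtown, leader payoff 3.
- Loc2: BR = Downtown, leader payoff 9.
- Loc3: BR = Midtown, leader payoff 12.
- Loc4: BR = Downtown, leader payoff 8.
Among 3, 9, 12, 8, the best is 12 at Loc3. Subgame-perfect outcome: (Loc3, Midtown) with payoffs (12, 14).
Now find the simultaneous Nash equilibrium.
North Co.'s best replies: Uptown→Loc3; Midtown→Loc1; Downtown→Loc2.
South Co.'s best replies: Loc1→Downtown; Loc2→Downtown; Loc3→Midtown; Loc4→Downtown.
Only (Loc2, Downtown) has each player best-responding; Nash payoffs (9, 12).
Sequential outcome (Loc3, Midtown) differs from the Nash profile (Loc2, Downtown).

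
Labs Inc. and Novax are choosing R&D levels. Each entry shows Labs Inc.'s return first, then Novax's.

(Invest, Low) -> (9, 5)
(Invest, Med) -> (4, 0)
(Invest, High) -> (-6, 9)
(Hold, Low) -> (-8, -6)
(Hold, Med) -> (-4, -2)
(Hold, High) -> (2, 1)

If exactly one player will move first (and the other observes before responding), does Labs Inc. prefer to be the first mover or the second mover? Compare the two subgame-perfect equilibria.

If Labs Inc. leads: Novax's best replies are Invest→High, Hold→High; Labs Inc.'s induced payoffs -6, 2; outcome (Hold, High), payoffs (2, 1).
If Novax leads: Labs Inc.'s best replies are Low→Invest, Med→Invest, High→Hold; Novax's induced payoffs 5, 0, 1; outcome (Invest, Low), payoffs (9, 5).
Labs Inc. gets 2 moving first and 9 moving second, so Labs Inc. prefers to move second.

second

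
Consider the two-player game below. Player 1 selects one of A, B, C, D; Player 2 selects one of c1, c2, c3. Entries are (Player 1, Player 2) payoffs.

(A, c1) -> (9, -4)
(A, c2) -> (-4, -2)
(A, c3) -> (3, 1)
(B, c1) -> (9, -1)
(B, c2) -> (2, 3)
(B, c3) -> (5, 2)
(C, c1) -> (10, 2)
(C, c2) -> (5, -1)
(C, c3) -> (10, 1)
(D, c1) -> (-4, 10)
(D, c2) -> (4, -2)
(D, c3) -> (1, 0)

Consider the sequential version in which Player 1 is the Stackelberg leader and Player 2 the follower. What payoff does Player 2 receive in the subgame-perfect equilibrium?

Solve by backward induction (Player 1 leads).
- A: BR = c3, leader payoff 3.
- B: BR = c2, leader payoff 2.
- C: BR = c1, leader payoff 10.
- D: BR = c1, leader payoff -4.
Maximizing over 3, 2, 10, -4, Player 1 chooses C. Subgame-perfect outcome: (C, c1) with payoffs (10, 2).

2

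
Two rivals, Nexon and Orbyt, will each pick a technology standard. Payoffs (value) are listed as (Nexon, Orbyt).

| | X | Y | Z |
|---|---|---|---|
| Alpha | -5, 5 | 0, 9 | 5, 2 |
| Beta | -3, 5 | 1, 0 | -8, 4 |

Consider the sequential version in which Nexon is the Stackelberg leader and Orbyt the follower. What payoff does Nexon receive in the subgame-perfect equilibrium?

0

Solve by backward induction (Nexon leads).
- Alpha → Orbyt plays Y (best of 5, 9, 2); Nexon gets 0.
- Beta → Orbyt plays X (best of 5, 0, 4); Nexon gets -3.
Nexon's induced payoffs are 0, -3, so Nexon commits to Alpha. Subgame-perfect outcome: (Alpha, Y) with payoffs (0, 9).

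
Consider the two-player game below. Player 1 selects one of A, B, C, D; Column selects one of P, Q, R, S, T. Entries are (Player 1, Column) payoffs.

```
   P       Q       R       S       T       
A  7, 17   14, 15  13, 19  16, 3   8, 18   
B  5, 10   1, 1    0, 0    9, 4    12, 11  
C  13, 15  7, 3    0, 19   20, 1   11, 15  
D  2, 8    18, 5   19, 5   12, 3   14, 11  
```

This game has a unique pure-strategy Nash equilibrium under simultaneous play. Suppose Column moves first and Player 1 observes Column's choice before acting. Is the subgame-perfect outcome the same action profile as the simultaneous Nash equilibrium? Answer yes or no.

no

Player 1 best-responds to each possible Column move:
- P: BR = C, leader payoff 15.
- Q: BR = D, leader payoff 5.
- R: BR = D, leader payoff 5.
- S: BR = C, leader payoff 1.
- T: BR = D, leader payoff 11.
Among 15, 5, 5, 1, 11, the best is 15 at P. Subgame-perfect outcome: (C, P) with payoffs (13, 15).
For the simultaneous game, intersect best replies.
Player 1's best replies: P→C; Q→D; R→D; S→C; T→D.
Column's best replies: A→R; B→T; C→R; D→T.
The unique mutual best reply is (D, T), giving (14, 11).
Sequential outcome (C, P) differs from the Nash profile (D, T).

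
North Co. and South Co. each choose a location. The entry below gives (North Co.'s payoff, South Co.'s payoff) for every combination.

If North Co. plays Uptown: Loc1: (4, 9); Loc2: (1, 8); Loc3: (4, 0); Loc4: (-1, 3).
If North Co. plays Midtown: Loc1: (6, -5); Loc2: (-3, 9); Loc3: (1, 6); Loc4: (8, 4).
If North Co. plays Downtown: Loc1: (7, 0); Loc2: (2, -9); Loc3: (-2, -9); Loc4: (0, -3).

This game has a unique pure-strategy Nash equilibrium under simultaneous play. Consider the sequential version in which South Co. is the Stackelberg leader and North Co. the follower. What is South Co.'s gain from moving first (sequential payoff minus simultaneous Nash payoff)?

4

Work backward from North Co.'s decision.
- Loc1: BR = Downtown, leader payoff 0.
- Loc2: BR = Downtown, leader payoff -9.
- Loc3: BR = Uptown, leader payoff 0.
- Loc4: BR = Midtown, leader payoff 4.
South Co.'s induced payoffs are 0, -9, 0, 4, so South Co. commits to Loc4. Subgame-perfect outcome: (Midtown, Loc4) with payoffs (8, 4).
Now find the simultaneous Nash equilibrium.
North Co.'s best replies: Loc1→Downtown; Loc2→Downtown; Loc3→Uptown; Loc4→Midtown.
South Co.'s best replies: Uptown→Loc1; Midtown→Loc2; Downtown→Loc1.
The unique mutual best reply is (Downtown, Loc1), giving (7, 0).
South Co.'s commitment gain: 4 − 0 = 4.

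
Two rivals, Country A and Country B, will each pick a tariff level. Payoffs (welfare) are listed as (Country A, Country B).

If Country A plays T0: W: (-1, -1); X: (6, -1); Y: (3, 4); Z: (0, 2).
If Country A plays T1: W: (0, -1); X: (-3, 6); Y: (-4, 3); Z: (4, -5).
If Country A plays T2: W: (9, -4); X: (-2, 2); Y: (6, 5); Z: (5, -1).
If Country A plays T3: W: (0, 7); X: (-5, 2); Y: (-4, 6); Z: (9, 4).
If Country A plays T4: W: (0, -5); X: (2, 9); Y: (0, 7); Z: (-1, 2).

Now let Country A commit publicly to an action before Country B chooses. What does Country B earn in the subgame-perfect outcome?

5

Solve by backward induction (Country A leads).
- T0: Country B compares -1, -1, 4, 2 and picks Y; Country A would get 3.
- T1: Country B compares -1, 6, 3, -5 and picks X; Country A would get -3.
- T2: Country B compares -4, 2, 5, -1 and picks Y; Country A would get 6.
- T3: Country B compares 7, 2, 6, 4 and picks W; Country A would get 0.
- T4: Country B compares -5, 9, 7, 2 and picks X; Country A would get 2.
Among 3, -3, 6, 0, 2, the best is 6 at T2. Subgame-perfect outcome: (T2, Y) with payoffs (6, 5).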